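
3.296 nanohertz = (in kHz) 3.296e-12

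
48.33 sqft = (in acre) 0.00111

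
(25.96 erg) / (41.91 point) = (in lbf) 3.947e-05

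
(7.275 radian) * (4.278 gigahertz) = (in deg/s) 1.783e+12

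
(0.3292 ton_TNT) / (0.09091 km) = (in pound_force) 3.406e+06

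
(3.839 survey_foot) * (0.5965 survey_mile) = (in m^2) 1123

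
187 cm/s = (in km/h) 6.732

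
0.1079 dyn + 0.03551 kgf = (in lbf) 0.07829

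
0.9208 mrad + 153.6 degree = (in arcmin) 9219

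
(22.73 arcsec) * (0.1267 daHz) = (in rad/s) 0.0001396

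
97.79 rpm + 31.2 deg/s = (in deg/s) 617.9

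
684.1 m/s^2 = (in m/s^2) 684.1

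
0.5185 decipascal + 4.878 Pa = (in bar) 4.93e-05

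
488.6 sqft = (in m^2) 45.39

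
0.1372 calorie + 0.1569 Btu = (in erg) 1.661e+09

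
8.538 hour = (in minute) 512.3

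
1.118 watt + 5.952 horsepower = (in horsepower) 5.953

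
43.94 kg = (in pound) 96.87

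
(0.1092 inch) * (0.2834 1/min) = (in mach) 3.848e-08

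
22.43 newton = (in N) 22.43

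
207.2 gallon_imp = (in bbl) 5.925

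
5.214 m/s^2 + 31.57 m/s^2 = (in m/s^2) 36.78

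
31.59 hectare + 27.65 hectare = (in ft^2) 6.377e+06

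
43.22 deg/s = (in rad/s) 0.7543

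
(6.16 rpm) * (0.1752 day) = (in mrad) 9.765e+06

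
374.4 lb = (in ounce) 5990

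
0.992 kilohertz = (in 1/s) 992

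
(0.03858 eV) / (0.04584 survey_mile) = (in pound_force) 1.884e-23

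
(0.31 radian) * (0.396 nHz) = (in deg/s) 7.034e-09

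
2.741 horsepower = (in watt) 2044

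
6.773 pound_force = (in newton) 30.13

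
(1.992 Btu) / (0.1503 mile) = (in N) 8.689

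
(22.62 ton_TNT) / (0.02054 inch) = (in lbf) 4.078e+13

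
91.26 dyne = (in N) 0.0009126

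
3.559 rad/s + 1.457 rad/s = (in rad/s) 5.016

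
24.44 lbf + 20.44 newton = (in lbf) 29.04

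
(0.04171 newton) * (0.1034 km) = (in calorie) 1.031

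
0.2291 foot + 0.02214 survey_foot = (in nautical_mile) 4.135e-05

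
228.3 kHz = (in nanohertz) 2.283e+14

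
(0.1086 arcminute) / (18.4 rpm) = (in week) 2.711e-11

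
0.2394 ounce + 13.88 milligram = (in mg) 6801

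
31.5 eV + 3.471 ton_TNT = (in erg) 1.452e+17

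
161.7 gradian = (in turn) 0.4042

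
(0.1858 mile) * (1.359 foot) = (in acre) 0.03061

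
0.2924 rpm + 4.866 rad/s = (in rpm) 46.76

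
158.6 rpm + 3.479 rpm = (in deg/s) 972.5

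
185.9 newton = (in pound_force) 41.79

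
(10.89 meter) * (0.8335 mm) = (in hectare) 9.077e-07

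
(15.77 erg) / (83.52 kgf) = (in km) 1.925e-12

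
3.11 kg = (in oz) 109.7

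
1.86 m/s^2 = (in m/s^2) 1.86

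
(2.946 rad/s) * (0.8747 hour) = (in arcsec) 1.913e+09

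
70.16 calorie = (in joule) 293.5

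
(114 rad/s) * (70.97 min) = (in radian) 4.854e+05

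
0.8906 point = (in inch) 0.01237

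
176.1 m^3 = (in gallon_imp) 3.874e+04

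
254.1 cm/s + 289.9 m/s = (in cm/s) 2.924e+04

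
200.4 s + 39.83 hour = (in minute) 2393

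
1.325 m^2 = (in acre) 0.0003274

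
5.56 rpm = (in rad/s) 0.5822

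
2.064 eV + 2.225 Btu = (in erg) 2.347e+10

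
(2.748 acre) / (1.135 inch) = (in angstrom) 3.857e+15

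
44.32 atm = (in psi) 651.3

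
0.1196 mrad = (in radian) 0.0001196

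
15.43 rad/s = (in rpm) 147.3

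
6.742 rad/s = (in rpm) 64.38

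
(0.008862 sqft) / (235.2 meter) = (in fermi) 3.5e+09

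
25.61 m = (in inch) 1008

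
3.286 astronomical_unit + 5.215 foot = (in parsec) 1.593e-05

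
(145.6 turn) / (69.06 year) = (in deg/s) 2.407e-05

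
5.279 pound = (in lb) 5.279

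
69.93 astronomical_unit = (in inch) 4.119e+14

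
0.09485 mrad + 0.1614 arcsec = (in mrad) 0.09563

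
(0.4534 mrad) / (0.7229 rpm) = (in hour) 1.664e-06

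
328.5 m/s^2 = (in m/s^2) 328.5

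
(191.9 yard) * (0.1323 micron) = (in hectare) 2.322e-09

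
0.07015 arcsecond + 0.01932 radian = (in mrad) 19.32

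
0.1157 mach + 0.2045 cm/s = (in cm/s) 3940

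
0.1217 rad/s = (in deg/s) 6.973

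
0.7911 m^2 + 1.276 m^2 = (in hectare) 0.0002067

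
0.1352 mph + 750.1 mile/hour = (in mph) 750.2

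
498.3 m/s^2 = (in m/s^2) 498.3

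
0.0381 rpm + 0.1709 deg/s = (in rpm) 0.06658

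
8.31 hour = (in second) 2.992e+04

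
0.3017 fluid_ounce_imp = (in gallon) 0.002265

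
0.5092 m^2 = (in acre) 0.0001258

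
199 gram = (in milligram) 1.99e+05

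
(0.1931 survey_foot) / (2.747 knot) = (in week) 6.886e-08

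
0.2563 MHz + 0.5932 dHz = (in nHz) 2.563e+14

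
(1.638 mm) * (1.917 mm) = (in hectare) 3.14e-10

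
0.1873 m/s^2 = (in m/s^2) 0.1873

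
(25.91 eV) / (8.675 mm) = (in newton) 4.785e-16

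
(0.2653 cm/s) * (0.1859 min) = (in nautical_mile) 1.598e-05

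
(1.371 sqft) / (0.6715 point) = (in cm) 5.377e+04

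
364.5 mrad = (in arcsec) 7.518e+04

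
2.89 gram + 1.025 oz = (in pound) 0.07043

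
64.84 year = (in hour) 5.68e+05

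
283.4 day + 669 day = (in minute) 1.371e+06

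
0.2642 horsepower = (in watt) 197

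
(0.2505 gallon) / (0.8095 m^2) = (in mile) 7.279e-07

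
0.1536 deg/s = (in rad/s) 0.002681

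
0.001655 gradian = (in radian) 2.6e-05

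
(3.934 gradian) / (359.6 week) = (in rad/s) 2.841e-10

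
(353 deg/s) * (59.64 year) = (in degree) 6.639e+11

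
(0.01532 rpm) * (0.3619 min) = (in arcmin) 119.8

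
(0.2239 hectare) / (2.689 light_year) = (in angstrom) 0.0008801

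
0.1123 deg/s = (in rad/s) 0.00196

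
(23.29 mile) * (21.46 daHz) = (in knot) 1.564e+07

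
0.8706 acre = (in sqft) 3.792e+04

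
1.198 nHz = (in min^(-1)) 7.188e-08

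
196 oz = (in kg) 5.557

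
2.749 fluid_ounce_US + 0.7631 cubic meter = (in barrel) 4.8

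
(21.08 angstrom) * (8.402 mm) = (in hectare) 1.771e-15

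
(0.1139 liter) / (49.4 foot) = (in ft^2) 8.142e-05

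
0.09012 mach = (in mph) 68.64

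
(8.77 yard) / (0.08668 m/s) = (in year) 2.934e-06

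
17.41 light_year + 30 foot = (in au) 1.101e+06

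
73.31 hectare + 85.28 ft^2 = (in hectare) 73.31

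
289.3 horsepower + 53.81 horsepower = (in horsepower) 343.1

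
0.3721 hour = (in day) 0.0155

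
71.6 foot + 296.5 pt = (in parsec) 7.106e-16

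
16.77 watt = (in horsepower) 0.02249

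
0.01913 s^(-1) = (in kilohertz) 1.913e-05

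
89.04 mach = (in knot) 5.893e+04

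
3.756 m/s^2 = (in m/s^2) 3.756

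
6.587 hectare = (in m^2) 6.587e+04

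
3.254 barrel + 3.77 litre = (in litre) 521.1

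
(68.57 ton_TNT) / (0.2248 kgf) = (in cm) 1.301e+13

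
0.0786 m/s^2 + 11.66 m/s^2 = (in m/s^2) 11.74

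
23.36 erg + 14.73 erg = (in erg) 38.09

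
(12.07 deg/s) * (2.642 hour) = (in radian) 2004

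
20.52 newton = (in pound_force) 4.613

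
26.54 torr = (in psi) 0.5132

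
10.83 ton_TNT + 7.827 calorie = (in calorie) 1.083e+10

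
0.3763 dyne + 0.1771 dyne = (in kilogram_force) 5.643e-07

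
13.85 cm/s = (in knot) 0.2692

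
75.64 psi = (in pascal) 5.215e+05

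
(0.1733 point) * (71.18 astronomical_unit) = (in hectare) 6.51e+04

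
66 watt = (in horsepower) 0.08851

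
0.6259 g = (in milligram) 625.9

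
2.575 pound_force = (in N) 11.45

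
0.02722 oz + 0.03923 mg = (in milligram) 771.7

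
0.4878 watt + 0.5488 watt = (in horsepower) 0.00139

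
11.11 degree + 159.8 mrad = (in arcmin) 1216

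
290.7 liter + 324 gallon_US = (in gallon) 400.8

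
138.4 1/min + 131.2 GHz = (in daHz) 1.312e+10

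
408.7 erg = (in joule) 4.087e-05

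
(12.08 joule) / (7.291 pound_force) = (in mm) 372.5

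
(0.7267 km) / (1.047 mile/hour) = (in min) 25.88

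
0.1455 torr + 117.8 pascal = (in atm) 0.001354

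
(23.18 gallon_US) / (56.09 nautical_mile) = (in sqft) 9.092e-06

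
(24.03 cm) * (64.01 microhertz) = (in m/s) 1.538e-05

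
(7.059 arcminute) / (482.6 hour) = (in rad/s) 1.182e-09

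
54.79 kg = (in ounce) 1933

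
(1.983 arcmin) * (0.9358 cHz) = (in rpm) 5.155e-05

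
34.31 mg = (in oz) 0.00121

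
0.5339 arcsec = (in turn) 4.12e-07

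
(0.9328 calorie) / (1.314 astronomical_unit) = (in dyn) 1.985e-06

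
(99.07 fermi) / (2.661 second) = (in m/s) 3.723e-14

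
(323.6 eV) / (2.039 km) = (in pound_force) 5.716e-21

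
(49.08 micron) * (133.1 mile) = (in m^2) 10.51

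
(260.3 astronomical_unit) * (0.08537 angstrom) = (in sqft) 3578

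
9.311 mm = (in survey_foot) 0.03055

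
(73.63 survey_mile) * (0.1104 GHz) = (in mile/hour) 2.926e+13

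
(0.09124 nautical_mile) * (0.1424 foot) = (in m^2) 7.334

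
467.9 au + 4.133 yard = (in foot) 2.296e+14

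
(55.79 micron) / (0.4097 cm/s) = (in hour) 3.783e-06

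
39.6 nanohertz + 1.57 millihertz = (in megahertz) 1.57e-09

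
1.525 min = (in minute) 1.525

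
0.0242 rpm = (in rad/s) 0.002534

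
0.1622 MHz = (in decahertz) 1.622e+04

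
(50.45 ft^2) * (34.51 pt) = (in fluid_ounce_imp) 2008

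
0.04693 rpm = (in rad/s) 0.004914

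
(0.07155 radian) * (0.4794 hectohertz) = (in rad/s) 3.43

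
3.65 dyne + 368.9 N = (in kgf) 37.62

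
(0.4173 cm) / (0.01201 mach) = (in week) 1.687e-09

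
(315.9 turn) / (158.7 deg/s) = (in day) 0.008294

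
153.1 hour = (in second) 5.512e+05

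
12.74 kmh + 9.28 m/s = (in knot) 24.92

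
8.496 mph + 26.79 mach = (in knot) 1.774e+04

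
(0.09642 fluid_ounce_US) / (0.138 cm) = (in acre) 5.106e-07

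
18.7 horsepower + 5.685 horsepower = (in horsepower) 24.38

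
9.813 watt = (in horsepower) 0.01316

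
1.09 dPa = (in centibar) 0.000109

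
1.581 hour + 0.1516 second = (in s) 5692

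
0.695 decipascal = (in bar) 6.95e-07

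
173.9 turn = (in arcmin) 3.756e+06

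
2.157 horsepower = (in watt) 1608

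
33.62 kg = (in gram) 3.362e+04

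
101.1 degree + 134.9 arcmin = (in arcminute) 6201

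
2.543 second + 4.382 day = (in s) 3.786e+05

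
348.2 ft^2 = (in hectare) 0.003235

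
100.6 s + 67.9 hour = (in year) 0.007754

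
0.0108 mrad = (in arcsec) 2.228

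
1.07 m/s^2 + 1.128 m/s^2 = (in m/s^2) 2.198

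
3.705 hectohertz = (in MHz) 0.0003705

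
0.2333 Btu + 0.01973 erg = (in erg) 2.461e+09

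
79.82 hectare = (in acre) 197.2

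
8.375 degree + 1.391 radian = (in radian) 1.537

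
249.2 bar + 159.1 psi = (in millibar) 2.602e+05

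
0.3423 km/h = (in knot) 0.1848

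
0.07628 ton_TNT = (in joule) 3.192e+08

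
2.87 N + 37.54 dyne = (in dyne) 2.87e+05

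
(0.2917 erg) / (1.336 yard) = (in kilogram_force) 2.435e-09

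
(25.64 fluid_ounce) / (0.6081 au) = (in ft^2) 8.972e-14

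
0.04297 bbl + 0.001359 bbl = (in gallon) 1.862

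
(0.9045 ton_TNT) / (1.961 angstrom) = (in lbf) 4.338e+18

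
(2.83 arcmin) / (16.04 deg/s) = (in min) 4.901e-05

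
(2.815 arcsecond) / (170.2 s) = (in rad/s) 8.019e-08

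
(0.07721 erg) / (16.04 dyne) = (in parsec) 1.56e-21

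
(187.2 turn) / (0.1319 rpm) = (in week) 0.1408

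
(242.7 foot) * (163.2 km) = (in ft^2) 1.299e+08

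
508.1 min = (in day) 0.3528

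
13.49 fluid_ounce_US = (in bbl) 0.002509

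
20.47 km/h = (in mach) 0.0167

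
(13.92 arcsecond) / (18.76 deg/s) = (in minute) 3.435e-06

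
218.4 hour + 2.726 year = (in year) 2.751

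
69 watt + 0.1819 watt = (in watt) 69.18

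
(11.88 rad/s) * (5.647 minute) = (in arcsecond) 8.303e+08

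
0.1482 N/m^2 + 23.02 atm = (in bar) 23.33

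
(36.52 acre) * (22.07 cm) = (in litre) 3.262e+07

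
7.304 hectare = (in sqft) 7.862e+05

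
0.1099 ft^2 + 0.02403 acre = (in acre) 0.02403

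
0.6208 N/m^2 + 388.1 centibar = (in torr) 2911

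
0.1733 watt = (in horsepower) 0.0002324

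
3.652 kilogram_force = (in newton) 35.81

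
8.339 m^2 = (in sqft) 89.76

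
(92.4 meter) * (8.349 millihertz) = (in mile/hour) 1.726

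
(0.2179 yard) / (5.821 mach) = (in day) 1.163e-09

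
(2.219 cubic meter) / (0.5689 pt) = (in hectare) 1.106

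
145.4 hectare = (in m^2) 1.454e+06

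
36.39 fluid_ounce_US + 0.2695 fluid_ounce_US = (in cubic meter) 0.001084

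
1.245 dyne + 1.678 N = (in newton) 1.678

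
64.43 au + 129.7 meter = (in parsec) 0.0003124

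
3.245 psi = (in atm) 0.2208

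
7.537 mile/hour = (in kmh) 12.13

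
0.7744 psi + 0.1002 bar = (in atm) 0.1516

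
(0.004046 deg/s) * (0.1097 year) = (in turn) 38.88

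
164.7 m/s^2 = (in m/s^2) 164.7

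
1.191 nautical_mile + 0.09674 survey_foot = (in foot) 7237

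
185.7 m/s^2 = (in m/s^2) 185.7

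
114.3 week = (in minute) 1.152e+06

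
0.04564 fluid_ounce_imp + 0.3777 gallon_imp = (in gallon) 0.4539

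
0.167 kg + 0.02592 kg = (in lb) 0.4253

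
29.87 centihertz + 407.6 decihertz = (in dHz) 410.6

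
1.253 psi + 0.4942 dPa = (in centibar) 8.639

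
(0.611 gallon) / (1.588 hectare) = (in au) 9.736e-19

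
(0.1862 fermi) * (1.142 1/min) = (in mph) 7.928e-18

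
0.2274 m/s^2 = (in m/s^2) 0.2274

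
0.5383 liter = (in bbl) 0.003386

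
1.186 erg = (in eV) 7.402e+11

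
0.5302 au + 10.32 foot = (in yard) 8.674e+10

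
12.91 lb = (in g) 5856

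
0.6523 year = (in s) 2.057e+07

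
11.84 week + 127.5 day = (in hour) 5049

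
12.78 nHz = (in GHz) 1.278e-17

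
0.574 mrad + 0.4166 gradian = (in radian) 0.007118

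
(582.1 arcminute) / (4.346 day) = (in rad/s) 4.509e-07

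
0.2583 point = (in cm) 0.009112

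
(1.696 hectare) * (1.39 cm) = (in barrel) 1483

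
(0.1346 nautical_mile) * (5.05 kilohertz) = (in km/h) 4.532e+06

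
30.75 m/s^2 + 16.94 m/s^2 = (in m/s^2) 47.69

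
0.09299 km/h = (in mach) 7.586e-05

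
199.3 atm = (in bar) 201.9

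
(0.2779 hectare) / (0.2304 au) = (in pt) 0.0002285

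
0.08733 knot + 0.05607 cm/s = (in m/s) 0.04549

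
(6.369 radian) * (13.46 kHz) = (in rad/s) 8.573e+04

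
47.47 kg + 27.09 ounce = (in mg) 4.824e+07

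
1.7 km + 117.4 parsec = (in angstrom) 3.623e+28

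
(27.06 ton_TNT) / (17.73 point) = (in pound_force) 4.069e+12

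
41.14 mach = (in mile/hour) 3.134e+04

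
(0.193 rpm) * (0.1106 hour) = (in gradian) 512.3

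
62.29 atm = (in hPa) 6.312e+04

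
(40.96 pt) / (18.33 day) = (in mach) 2.68e-11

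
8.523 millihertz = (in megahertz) 8.523e-09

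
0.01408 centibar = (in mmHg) 0.1056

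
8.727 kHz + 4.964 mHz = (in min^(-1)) 5.236e+05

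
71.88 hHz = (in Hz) 7188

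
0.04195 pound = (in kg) 0.01903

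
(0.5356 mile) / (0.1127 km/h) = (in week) 0.04553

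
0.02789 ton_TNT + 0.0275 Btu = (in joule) 1.167e+08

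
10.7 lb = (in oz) 171.2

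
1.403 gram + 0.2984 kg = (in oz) 10.58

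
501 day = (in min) 7.214e+05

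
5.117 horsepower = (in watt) 3816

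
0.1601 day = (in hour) 3.842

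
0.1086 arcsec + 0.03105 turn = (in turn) 0.03105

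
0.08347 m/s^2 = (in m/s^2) 0.08347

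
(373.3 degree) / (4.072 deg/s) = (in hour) 0.02547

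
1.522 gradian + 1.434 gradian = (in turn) 0.00739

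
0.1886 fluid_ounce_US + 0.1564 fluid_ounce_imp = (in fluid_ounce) 0.3389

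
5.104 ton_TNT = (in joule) 2.136e+10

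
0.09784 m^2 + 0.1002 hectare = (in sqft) 1.079e+04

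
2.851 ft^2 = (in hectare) 2.649e-05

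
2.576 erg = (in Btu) 2.442e-10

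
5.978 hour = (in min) 358.7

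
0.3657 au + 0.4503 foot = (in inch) 2.154e+12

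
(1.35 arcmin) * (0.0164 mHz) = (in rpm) 6.15e-08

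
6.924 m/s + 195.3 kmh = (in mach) 0.1797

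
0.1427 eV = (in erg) 2.286e-13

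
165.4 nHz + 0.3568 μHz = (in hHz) 5.222e-09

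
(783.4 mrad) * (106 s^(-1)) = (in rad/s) 83.04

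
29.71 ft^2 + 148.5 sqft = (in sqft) 178.2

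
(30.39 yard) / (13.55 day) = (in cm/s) 0.002374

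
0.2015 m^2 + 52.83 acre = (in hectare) 21.38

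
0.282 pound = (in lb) 0.282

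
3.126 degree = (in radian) 0.05456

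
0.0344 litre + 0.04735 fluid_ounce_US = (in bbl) 0.0002252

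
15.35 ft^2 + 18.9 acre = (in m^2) 7.649e+04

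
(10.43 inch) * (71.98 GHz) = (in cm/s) 1.907e+12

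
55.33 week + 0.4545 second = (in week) 55.33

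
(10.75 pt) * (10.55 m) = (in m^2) 0.04001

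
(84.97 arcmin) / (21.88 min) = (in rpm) 0.0001798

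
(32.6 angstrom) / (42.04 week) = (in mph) 2.868e-16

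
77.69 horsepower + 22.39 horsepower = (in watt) 7.463e+04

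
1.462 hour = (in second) 5263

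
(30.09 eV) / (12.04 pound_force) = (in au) 6.017e-31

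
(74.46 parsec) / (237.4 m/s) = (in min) 1.613e+14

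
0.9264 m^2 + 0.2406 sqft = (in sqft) 10.21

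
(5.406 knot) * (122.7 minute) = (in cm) 2.047e+06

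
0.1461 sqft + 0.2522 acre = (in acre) 0.2522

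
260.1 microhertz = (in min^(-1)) 0.01561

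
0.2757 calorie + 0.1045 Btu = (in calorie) 26.63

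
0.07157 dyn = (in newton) 7.157e-07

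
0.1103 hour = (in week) 0.0006565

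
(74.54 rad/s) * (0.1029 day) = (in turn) 1.055e+05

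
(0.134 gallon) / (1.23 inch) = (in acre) 4.012e-06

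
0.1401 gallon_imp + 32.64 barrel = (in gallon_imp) 1142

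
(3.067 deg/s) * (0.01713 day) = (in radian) 79.23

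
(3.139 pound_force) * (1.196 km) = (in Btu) 15.83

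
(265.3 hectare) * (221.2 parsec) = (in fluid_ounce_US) 6.123e+29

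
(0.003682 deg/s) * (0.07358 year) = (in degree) 8544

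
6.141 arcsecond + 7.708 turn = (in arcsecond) 9.99e+06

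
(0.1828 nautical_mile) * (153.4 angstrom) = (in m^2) 5.193e-06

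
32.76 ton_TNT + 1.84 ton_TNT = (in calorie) 3.46e+10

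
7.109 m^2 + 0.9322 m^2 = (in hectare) 0.0008041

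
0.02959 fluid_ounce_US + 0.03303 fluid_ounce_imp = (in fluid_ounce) 0.06132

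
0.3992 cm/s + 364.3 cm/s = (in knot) 7.089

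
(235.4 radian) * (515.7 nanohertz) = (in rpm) 0.001159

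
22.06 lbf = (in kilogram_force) 10.01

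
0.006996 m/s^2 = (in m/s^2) 0.006996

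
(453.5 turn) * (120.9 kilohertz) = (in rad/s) 3.445e+08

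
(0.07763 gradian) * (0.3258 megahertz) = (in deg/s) 2.276e+04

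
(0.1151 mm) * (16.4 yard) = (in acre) 4.265e-07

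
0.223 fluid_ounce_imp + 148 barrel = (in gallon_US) 6216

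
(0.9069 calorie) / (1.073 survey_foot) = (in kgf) 1.183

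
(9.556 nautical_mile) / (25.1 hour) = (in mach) 0.0005752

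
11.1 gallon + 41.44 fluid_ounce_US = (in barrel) 0.272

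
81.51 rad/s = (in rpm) 778.4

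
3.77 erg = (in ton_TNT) 9.011e-17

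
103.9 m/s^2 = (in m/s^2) 103.9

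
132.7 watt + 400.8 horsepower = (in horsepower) 401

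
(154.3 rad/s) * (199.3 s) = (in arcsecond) 6.343e+09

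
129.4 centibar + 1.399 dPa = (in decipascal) 1.294e+06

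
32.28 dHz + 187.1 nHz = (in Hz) 3.228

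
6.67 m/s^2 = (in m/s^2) 6.67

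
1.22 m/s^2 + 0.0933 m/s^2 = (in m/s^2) 1.313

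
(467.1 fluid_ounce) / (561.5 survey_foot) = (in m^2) 8.071e-05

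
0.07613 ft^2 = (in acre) 1.748e-06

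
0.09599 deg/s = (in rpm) 0.016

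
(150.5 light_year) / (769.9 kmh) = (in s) 6.658e+15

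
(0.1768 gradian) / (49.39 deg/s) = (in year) 1.022e-10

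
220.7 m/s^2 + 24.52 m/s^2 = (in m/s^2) 245.2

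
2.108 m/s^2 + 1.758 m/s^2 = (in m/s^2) 3.866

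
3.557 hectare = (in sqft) 3.829e+05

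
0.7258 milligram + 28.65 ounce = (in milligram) 8.122e+05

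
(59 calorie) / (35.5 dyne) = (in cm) 6.954e+07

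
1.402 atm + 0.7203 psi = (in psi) 21.32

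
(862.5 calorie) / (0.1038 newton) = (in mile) 21.6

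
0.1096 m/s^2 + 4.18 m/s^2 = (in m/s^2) 4.29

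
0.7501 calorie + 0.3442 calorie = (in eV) 2.858e+19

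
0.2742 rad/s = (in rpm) 2.618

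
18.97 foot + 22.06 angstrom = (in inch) 227.6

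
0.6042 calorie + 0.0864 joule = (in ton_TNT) 6.249e-10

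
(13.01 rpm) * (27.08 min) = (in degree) 1.268e+05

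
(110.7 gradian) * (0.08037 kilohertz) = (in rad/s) 139.8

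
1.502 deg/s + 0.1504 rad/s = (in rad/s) 0.1766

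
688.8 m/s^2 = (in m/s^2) 688.8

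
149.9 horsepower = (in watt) 1.118e+05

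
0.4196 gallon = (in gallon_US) 0.4196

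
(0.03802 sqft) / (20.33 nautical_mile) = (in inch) 3.693e-06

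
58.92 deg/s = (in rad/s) 1.028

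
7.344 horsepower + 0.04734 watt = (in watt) 5476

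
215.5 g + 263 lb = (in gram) 1.195e+05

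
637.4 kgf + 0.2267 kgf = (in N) 6253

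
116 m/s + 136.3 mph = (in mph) 395.8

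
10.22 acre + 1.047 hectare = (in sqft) 5.579e+05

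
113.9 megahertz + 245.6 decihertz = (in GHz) 0.1139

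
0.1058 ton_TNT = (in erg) 4.427e+15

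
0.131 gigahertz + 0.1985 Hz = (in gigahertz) 0.131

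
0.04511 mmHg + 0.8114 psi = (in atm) 0.05527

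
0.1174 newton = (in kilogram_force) 0.01197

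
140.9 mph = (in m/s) 62.99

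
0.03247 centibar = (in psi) 0.004709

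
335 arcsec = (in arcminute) 5.583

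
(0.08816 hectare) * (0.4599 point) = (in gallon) 37.79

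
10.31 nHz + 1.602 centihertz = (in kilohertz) 1.602e-05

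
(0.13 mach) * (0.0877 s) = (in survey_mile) 0.002412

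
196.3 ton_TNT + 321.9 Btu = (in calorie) 1.963e+11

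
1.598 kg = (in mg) 1.598e+06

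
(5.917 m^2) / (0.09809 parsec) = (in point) 5.541e-12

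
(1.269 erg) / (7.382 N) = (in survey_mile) 1.068e-11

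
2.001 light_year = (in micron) 1.893e+22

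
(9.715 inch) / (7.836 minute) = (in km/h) 0.001889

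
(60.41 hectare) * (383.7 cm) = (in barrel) 1.458e+07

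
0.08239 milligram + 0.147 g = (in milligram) 147.1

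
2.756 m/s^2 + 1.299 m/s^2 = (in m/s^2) 4.055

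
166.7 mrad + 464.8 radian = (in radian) 465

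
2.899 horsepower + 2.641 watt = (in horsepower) 2.903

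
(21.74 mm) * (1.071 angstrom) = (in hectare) 2.328e-16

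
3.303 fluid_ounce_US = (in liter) 0.09768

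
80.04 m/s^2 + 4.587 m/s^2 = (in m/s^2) 84.63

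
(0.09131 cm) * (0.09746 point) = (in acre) 7.758e-12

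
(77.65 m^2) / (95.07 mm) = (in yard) 893.2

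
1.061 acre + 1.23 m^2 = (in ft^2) 4.623e+04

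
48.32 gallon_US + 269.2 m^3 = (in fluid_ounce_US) 9.109e+06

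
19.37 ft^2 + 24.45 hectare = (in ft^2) 2.632e+06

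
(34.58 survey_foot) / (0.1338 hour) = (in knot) 0.04253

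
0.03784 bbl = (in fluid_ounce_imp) 211.7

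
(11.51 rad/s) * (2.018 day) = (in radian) 2.007e+06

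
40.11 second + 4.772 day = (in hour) 114.5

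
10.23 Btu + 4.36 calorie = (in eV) 6.748e+22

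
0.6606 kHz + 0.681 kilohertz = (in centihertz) 1.342e+05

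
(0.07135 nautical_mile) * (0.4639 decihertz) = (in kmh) 22.07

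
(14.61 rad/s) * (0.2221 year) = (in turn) 1.629e+07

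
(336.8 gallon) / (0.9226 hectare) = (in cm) 0.01382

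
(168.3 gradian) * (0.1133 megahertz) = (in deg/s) 1.716e+07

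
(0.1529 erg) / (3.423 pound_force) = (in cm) 1.004e-07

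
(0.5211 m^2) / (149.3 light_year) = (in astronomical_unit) 2.466e-30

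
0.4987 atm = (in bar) 0.5053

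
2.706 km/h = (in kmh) 2.706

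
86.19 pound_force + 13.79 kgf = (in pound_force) 116.6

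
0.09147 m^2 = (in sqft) 0.9846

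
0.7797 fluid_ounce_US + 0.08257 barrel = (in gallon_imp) 2.893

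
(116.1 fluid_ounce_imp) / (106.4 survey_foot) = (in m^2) 0.0001017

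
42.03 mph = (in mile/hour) 42.03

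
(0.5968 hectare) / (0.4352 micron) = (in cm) 1.371e+12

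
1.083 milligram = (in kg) 1.083e-06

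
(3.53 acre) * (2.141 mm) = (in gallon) 8080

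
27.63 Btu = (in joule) 2.915e+04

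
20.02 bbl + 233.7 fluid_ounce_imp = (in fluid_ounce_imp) 1.123e+05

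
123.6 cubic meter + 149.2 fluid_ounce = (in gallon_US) 3.265e+04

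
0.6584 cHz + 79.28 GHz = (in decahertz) 7.928e+09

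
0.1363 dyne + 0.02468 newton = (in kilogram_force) 0.002517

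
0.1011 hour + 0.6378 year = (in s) 2.011e+07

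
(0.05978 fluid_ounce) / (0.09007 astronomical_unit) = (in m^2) 1.312e-16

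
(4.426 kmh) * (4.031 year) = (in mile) 9.711e+04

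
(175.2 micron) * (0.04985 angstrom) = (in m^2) 8.734e-16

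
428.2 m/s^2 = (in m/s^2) 428.2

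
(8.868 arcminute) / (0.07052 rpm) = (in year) 1.108e-08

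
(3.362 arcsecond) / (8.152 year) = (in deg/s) 3.633e-12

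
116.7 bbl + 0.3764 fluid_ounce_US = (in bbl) 116.7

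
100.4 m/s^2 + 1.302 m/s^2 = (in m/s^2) 101.7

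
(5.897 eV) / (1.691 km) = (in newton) 5.587e-22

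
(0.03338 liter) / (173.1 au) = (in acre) 3.185e-22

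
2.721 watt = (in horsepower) 0.003649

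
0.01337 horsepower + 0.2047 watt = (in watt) 10.17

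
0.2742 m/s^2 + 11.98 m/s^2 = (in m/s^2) 12.25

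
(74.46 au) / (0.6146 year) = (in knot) 1.117e+06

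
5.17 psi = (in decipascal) 3.565e+05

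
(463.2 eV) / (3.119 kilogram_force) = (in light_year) 2.565e-34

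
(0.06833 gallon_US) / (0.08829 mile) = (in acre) 4.498e-10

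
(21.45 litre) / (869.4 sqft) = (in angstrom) 2.656e+06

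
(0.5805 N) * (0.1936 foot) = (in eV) 2.138e+17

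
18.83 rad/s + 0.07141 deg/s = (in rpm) 179.8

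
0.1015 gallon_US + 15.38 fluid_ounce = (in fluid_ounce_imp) 29.53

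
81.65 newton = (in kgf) 8.326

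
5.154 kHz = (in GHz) 5.154e-06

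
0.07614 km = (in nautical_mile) 0.04111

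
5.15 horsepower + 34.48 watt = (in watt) 3875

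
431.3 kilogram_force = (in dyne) 4.23e+08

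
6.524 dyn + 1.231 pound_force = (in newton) 5.476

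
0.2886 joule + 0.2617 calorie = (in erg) 1.384e+07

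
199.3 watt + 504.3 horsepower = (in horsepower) 504.6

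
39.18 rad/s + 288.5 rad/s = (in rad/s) 327.7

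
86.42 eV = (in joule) 1.385e-17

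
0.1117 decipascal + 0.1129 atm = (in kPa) 11.44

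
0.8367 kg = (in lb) 1.845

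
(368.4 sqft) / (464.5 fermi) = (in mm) 7.368e+16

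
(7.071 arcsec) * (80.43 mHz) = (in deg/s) 0.000158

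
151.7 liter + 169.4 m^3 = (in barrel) 1066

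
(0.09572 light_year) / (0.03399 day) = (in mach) 9.056e+08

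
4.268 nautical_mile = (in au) 5.284e-08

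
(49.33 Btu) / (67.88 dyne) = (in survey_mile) 4.764e+04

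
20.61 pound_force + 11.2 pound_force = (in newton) 141.5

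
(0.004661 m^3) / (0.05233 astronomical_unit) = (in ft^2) 6.409e-12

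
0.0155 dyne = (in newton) 1.55e-07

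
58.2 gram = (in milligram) 5.82e+04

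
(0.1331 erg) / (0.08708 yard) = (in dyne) 0.01672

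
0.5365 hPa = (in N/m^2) 53.65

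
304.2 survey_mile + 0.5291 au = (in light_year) 8.366e-06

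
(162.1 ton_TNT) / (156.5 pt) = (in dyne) 1.228e+18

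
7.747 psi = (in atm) 0.5272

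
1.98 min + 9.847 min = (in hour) 0.1971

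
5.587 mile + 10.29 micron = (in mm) 8.991e+06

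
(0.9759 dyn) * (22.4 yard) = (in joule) 0.0001999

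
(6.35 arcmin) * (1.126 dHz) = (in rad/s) 0.000208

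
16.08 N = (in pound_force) 3.615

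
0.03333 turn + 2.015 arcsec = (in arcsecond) 4.32e+04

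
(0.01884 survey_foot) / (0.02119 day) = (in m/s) 3.137e-06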